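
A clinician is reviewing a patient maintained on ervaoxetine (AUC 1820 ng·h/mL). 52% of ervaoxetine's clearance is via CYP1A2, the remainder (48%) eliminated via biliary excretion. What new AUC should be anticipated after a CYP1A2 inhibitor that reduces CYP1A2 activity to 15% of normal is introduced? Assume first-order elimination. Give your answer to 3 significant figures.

3.26 × 10³ ng·h/mL

The CYP1A2 pathway (52% of clearance) falls to 0.15× activity: 0.52 × 0.15 = 0.078.
The remaining 48% of clearance is unaffected.
Relative clearance = 0.078 + 0.48 = 0.558.
New AUC = baseline ÷ relative clearance = 1820 / 0.558 = 3.26 × 10³ ng·h/mL.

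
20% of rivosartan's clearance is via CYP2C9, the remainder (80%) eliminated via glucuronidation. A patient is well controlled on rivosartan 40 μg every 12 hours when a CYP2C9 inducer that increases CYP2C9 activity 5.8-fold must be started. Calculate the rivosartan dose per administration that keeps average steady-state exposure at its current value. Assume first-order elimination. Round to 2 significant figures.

The CYP2C9 pathway (20% of clearance) increases to 5.8× activity: 0.2 × 5.8 = 1.16.
Non-CYP routes (80%) are unchanged.
Relative clearance = 1.16 + 0.8 = 1.96.
To maintain the same steady-state level, dose must scale with clearance: new dose = 40 × 1.96 = 78 μg.

78 μg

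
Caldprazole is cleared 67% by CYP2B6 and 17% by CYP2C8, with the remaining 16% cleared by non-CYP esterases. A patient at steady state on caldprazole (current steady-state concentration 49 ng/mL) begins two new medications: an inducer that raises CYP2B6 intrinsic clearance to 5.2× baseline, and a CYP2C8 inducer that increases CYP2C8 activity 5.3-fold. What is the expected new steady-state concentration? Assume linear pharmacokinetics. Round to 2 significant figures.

11 ng/mL

The CYP2B6 pathway (67% of clearance) increases to 5.2× activity: 0.67 × 5.2 = 3.484.
The CYP2C8 pathway (17% of clearance) increases to 5.3× activity: 0.17 × 5.3 = 0.901.
The remaining 16% of clearance is unaffected.
New clearance relative to baseline: 3.484 + 0.901 + 0.16 = 4.545.
New steady-state concentration = 49 / 4.545 = 11 ng/mL (concentration scales inversely with clearance).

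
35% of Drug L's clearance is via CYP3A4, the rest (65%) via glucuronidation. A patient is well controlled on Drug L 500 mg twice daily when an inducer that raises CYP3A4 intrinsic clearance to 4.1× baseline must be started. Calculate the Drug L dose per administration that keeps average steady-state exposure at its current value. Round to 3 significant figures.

1.04 × 10³ mg

CYP3A4: 0.35 × 4.1 = 1.435
Other: 0.65 (unchanged)
New clearance relative to baseline: 1.435 + 0.65 = 2.085.
To maintain the same steady-state level, dose must scale with clearance: new dose = 500 × 2.085 = 1.04 × 10³ mg.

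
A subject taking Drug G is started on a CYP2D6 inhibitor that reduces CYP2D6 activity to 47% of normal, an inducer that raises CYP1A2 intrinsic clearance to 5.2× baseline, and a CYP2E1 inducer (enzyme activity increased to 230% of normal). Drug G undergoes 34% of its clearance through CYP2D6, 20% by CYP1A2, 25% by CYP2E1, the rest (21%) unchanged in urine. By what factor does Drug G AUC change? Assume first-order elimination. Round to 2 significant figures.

0.50

CYP2D6: 0.34 × 0.47 = 0.1598
CYP1A2: 0.2 × 5.2 = 1.04
CYP2E1: 0.25 × 2.3 = 0.575
Other: 0.21 (unchanged)
Relative clearance = 0.1598 + 1.04 + 0.575 + 0.21 = 1.9848.
Because AUC varies inversely with clearance, the combined effect is 1 / 1.9848 = 0.50.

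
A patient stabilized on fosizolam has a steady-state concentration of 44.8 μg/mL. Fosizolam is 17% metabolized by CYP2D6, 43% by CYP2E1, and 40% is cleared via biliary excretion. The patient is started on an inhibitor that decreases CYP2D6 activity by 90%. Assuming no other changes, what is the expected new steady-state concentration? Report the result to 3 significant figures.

52.9 μg/mL

The CYP2D6 pathway (17% of clearance) drops to 0.1× activity: 0.17 × 0.1 = 0.017.
CYP2E1 (43%) and the residual 40% are unaffected.
CL_new/CL_old = 0.017 + 0.43 + 0.4 = 0.847.
Steady-state concentration ∝ 1/CL, so new value = 44.8 / 0.847 = 52.9 μg/mL.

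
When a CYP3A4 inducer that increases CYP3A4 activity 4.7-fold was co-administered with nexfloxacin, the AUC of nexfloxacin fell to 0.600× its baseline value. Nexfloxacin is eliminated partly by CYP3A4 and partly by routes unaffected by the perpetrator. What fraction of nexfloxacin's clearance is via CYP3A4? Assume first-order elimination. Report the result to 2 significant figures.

0.18

Write x for the fraction cleared via CYP3A4. The observed AUC change means clearance rose to 1/0.600 = 1.667 of baseline.
Only the CYP3A4 route changed, so 1.667 = x·4.7 + (1 − x), giving x = 0.18.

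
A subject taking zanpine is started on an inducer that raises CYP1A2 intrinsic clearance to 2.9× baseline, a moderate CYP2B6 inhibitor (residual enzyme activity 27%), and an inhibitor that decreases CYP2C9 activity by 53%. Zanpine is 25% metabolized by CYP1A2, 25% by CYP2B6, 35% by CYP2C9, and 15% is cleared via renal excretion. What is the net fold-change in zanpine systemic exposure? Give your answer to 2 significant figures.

The CYP1A2 pathway (25% of clearance) is boosted to 2.9× activity: 0.25 × 2.9 = 0.725.
The CYP2B6 pathway (25% of clearance) is reduced to 0.27× activity: 0.25 × 0.27 = 0.0675.
The CYP2C9 pathway (35% of clearance) drops to 0.47× activity: 0.35 × 0.47 = 0.1645.
Non-CYP routes (15%) are unchanged.
Relative clearance = 0.725 + 0.0675 + 0.1645 + 0.15 = 1.107.
Net systemic exposure ratio = 1 / 1.107 = 0.90.

0.90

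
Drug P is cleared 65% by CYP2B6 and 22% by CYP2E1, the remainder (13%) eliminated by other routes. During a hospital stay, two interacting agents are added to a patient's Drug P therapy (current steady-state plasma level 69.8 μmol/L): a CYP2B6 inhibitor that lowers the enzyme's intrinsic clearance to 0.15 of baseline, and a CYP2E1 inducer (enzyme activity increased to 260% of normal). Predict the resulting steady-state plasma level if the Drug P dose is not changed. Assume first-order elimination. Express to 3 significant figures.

87.3 μmol/L

The CYP2B6 pathway (65% of clearance) falls to 0.15× activity: 0.65 × 0.15 = 0.0975.
The CYP2E1 pathway (22% of clearance) increases to 2.6× activity: 0.22 × 2.6 = 0.572.
Non-CYP routes (13%) are unchanged.
CL_new/CL_old = 0.0975 + 0.572 + 0.13 = 0.7995.
New steady-state plasma level = 69.8 / 0.7995 = 87.3 μmol/L (concentration scales inversely with clearance).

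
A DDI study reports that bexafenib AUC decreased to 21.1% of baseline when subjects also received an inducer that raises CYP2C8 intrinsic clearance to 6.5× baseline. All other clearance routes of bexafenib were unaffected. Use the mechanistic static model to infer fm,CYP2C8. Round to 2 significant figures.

Write x for the fraction cleared via CYP2C8. The observed AUC change means clearance rose to 1/0.211 = 4.739 of baseline.
Only the CYP2C8 route changed, so 4.739 = x·6.5 + (1 − x), giving x = 0.68.

0.68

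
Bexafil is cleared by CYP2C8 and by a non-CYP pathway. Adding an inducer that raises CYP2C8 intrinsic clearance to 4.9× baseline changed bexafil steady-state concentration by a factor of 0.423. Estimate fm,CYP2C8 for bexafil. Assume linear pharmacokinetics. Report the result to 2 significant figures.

CL'/CL = 1 / 0.423 = 2.364
4.9·fm + (1 − fm) = 2.364
fm = (2.364 − 1) / (4.9 − 1) = 0.35

0.35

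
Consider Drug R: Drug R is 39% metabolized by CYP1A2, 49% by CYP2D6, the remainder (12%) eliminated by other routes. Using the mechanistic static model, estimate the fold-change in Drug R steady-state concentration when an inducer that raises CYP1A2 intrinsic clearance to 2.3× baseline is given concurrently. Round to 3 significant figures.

0.664

The CYP1A2 pathway (39% of clearance) increases to 2.3× activity: 0.39 × 2.3 = 0.897.
CYP2D6 (49%) and the residual 12% are unaffected.
CL_new/CL_old = 0.897 + 0.49 + 0.12 = 1.507.
Since steady-state concentration ∝ 1/CL, the ratio is 1 / 1.507 = 0.664.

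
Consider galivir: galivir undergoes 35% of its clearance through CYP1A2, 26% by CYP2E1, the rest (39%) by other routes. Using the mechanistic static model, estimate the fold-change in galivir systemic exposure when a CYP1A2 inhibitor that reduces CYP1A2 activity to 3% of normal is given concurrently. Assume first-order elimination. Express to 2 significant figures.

CYP1A2: 0.35 × 0.03 = 0.0105
CYP2E1: 0.26 (unchanged)
Other: 0.39 (unchanged)
CL_new/CL_old = 0.0105 + 0.26 + 0.39 = 0.6605.
Since systemic exposure ∝ 1/CL, the ratio is 1 / 0.6605 = 1.5.

1.5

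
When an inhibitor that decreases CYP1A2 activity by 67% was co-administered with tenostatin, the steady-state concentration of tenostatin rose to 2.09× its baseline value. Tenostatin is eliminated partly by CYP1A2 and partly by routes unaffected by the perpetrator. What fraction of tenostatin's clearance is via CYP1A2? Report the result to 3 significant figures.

Call the CYP1A2 fraction fm. After the interaction, CL_new/CL_old = fm × 0.33 + (1 − fm).
Steady-state concentration ratio = 1 / (new CL fraction), so new CL fraction = 1 / 2.09 = 0.4785.
fm × 0.33 + 1 − fm = 0.4785  ⇒  fm × (0.33 − 1) = −0.5215  ⇒  fm = 0.778.

0.778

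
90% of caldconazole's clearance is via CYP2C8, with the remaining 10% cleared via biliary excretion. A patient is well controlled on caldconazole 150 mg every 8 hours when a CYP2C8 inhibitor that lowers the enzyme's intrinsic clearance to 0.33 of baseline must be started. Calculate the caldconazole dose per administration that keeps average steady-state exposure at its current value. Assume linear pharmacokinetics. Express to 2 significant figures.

60 mg

CYP2C8: 0.9 × 0.33 = 0.297
Other: 0.1 (unchanged)
CL_new/CL_old = 0.297 + 0.1 = 0.397.
Exposure is unchanged when dose changes in proportion to clearance. New dose = 150 mg × 0.397 = 60 mg.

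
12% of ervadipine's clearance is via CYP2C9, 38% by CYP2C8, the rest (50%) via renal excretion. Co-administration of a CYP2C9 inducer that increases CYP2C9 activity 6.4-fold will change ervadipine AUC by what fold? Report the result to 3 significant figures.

0.607

CYP2C9: 0.12 × 6.4 = 0.768
CYP2C8: 0.38 (unchanged)
Other: 0.5 (unchanged)
CL_new/CL_old = 0.768 + 0.38 + 0.5 = 1.648.
Since AUC ∝ 1/CL, the ratio is 1 / 1.648 = 0.607.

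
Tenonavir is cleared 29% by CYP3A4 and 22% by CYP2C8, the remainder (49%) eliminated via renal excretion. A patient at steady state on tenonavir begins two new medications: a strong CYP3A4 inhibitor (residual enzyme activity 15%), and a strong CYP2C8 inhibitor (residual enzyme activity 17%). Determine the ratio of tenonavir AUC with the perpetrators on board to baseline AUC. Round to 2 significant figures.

The CYP3A4 pathway (29% of clearance) falls to 0.15× activity: 0.29 × 0.15 = 0.0435.
The CYP2C8 pathway (22% of clearance) drops to 0.17× activity: 0.22 × 0.17 = 0.0374.
The remaining 49% of clearance is unaffected.
New clearance relative to baseline: 0.0435 + 0.0374 + 0.49 = 0.5709.
Because AUC varies inversely with clearance, the combined effect is 1 / 0.5709 = 1.8.

1.8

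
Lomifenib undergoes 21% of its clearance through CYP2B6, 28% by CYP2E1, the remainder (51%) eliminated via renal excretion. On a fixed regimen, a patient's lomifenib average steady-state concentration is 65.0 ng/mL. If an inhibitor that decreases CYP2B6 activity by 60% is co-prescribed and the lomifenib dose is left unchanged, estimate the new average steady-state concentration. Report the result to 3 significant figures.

The CYP2B6 pathway (21% of clearance) drops to 0.4× activity: 0.21 × 0.4 = 0.084.
CYP2E1 (28%) and the residual 51% are unaffected.
New clearance relative to baseline: 0.084 + 0.28 + 0.51 = 0.874.
With dosing unchanged, average steady-state concentration scales as 1/CL: 65.0 / 0.874 = 74.4 ng/mL.

74.4 ng/mL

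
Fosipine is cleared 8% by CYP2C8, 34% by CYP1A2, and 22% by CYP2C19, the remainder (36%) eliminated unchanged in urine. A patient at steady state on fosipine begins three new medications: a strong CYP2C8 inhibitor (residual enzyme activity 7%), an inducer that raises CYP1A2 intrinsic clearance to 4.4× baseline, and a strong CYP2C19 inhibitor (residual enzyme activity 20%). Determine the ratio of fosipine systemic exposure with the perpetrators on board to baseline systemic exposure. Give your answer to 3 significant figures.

CYP2C8: 0.08 × 0.07 = 0.0056
CYP1A2: 0.34 × 4.4 = 1.496
CYP2C19: 0.22 × 0.2 = 0.044
Other: 0.36 (unchanged)
New clearance relative to baseline: 0.0056 + 1.496 + 0.044 + 0.36 = 1.9056.
Net systemic exposure ratio = 1 / 1.9056 = 0.525.

0.525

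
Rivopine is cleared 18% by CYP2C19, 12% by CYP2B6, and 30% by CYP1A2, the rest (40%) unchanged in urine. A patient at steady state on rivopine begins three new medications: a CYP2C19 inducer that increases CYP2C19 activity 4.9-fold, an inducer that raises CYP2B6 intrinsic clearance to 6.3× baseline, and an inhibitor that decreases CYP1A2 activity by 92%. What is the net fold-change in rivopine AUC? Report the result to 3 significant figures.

0.485

The CYP2C19 pathway (18% of clearance) increases to 4.9× activity: 0.18 × 4.9 = 0.882.
The CYP2B6 pathway (12% of clearance) is boosted to 6.3× activity: 0.12 × 6.3 = 0.756.
The CYP1A2 pathway (30% of clearance) is reduced to 0.08× activity: 0.3 × 0.08 = 0.024.
The remaining 40% of clearance is unaffected.
New clearance relative to baseline: 0.882 + 0.756 + 0.024 + 0.4 = 2.062.
AUC ∝ 1/CL: fold-change = 1 / 2.062 = 0.485.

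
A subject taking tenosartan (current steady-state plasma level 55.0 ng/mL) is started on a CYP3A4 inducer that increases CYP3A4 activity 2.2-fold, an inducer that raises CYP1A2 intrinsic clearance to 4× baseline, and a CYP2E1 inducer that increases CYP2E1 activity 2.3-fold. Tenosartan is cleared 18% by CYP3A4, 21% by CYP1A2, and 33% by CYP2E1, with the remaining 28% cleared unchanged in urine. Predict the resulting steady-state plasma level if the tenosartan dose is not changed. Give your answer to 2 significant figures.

24 ng/mL

CYP3A4: 0.18 × 2.2 = 0.396
CYP1A2: 0.21 × 4 = 0.84
CYP2E1: 0.33 × 2.3 = 0.759
Other: 0.28 (unchanged)
New clearance relative to baseline: 0.396 + 0.84 + 0.759 + 0.28 = 2.275.
Dividing the baseline by the relative clearance: 55.0 / 2.275 = 24 ng/mL.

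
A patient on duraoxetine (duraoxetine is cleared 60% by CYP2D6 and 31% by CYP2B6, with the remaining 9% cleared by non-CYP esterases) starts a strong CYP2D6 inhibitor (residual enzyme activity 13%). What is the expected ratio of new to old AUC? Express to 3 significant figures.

2.09

The CYP2D6 pathway (60% of clearance) is reduced to 0.13× activity: 0.6 × 0.13 = 0.078.
CYP2B6 (31%) and the residual 9% are unaffected.
Relative clearance = 0.078 + 0.31 + 0.09 = 0.478.
AUC is inversely proportional to clearance, so the fold-change is 1 / 0.478 = 2.09.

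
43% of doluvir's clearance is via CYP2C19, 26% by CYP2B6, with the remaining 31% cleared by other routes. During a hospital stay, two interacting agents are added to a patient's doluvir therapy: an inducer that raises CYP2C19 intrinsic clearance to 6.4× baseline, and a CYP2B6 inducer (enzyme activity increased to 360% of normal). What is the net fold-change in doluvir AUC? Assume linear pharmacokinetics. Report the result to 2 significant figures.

0.25

The CYP2C19 pathway (43% of clearance) is boosted to 6.4× activity: 0.43 × 6.4 = 2.752.
The CYP2B6 pathway (26% of clearance) increases to 3.6× activity: 0.26 × 3.6 = 0.936.
Non-CYP routes (31%) are unchanged.
CL_new/CL_old = 2.752 + 0.936 + 0.31 = 3.998.
Net AUC ratio = 1 / 3.998 = 0.25.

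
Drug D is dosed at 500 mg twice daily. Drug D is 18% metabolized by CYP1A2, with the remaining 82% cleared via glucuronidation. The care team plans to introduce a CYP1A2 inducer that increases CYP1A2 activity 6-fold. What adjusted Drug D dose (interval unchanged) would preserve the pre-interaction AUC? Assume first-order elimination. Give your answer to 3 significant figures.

950 mg

The CYP1A2 pathway (18% of clearance) rises to 6× activity: 0.18 × 6 = 1.08.
Non-CYP routes (82%) are unchanged.
New clearance relative to baseline: 1.08 + 0.82 = 1.9.
Css,avg = (dose rate)/CL, so holding Css fixed requires dose ∝ CL: 500 × 1.9 = 950 mg.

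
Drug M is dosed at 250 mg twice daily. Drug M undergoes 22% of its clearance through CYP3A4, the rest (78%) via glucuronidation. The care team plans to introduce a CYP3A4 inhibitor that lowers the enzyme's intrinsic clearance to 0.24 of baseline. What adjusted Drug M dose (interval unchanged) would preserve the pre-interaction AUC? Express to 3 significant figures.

208 mg

CYP3A4: 0.22 × 0.24 = 0.0528
Other: 0.78 (unchanged)
Relative clearance = 0.0528 + 0.78 = 0.8328.
To maintain the same steady-state level, dose must scale with clearance: new dose = 250 × 0.8328 = 208 mg.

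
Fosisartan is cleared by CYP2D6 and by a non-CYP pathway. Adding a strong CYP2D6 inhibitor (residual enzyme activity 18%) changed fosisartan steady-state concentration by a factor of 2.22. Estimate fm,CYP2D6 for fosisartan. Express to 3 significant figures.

CL'/CL = 1 / 2.22 = 0.4505
0.18·fm + (1 − fm) = 0.4505
fm = (0.4505 − 1) / (0.18 − 1) = 0.670

0.670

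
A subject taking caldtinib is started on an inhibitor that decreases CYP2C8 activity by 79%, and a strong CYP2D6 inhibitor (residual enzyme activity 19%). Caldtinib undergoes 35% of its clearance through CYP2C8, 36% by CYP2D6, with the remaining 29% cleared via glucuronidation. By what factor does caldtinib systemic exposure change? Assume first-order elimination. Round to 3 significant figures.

2.32

CYP2C8: 0.35 × 0.21 = 0.0735
CYP2D6: 0.36 × 0.19 = 0.0684
Other: 0.29 (unchanged)
Relative clearance = 0.0735 + 0.0684 + 0.29 = 0.4319.
Because systemic exposure varies inversely with clearance, the combined effect is 1 / 0.4319 = 2.32.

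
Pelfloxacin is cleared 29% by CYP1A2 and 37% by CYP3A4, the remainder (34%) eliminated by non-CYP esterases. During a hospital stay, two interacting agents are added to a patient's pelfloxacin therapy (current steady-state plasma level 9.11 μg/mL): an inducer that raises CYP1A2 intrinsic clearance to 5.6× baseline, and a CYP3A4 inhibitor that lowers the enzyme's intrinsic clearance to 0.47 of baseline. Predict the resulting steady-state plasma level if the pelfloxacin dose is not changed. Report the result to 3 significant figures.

The CYP1A2 pathway (29% of clearance) increases to 5.6× activity: 0.29 × 5.6 = 1.624.
The CYP3A4 pathway (37% of clearance) is reduced to 0.47× activity: 0.37 × 0.47 = 0.1739.
The remaining 34% of clearance is unaffected.
CL_new/CL_old = 1.624 + 0.1739 + 0.34 = 2.1379.
New steady-state plasma level = 9.11 / 2.1379 = 4.26 μg/mL (concentration scales inversely with clearance).

4.26 μg/mL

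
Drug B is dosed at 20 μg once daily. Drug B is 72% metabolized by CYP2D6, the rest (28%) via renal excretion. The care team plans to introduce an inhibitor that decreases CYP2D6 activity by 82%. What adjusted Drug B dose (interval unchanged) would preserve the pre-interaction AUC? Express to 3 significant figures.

8.19 μg

The CYP2D6 pathway (72% of clearance) falls to 0.18× activity: 0.72 × 0.18 = 0.1296.
Non-CYP routes (28%) are unchanged.
New clearance relative to baseline: 0.1296 + 0.28 = 0.4096.
Css,avg = (dose rate)/CL, so holding Css fixed requires dose ∝ CL: 20 × 0.4096 = 8.19 μg.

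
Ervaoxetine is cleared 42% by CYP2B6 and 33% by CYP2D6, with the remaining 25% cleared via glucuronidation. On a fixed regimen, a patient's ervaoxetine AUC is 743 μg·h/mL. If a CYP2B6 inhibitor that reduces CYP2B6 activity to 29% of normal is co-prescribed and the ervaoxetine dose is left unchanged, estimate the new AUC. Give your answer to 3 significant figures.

1.06 × 10³ μg·h/mL

The CYP2B6 pathway (42% of clearance) is reduced to 0.29× activity: 0.42 × 0.29 = 0.1218.
CYP2D6 (33%) and the residual 25% are unaffected.
CL_new/CL_old = 0.1218 + 0.33 + 0.25 = 0.7018.
New AUC = baseline ÷ relative clearance = 743 / 0.7018 = 1.06 × 10³ μg·h/mL.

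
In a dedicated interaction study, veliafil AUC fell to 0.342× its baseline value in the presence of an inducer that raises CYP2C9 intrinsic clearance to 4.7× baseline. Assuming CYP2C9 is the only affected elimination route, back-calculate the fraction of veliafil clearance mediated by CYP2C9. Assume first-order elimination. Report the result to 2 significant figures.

0.52

Let x = fm,CYP2C9. Because AUC ∝ 1/CL, relative clearance rose to 1/0.342 = 2.924.
Setting x·4.7 + (1 − x) = 2.924 and solving: x = (2.924 − 1)/(4.7 − 1) = 0.52.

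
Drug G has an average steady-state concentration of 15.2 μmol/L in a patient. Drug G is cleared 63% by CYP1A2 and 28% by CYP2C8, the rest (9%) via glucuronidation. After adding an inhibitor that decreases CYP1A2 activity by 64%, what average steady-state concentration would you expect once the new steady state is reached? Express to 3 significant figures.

The CYP1A2 pathway (63% of clearance) is reduced to 0.36× activity: 0.63 × 0.36 = 0.2268.
CYP2C8 (28%) and the residual 9% are unaffected.
CL_new/CL_old = 0.2268 + 0.28 + 0.09 = 0.5968.
Average steady-state concentration ∝ 1/CL, so new value = 15.2 / 0.5968 = 25.5 μmol/L.

25.5 μmol/L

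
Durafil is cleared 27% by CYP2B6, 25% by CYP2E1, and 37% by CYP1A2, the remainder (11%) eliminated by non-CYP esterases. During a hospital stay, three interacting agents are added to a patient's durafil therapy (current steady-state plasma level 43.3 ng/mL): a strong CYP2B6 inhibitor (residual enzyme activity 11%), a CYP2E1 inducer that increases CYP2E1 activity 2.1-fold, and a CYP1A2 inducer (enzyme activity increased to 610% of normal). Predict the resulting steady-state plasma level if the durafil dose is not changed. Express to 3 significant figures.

14.8 ng/mL

The CYP2B6 pathway (27% of clearance) is reduced to 0.11× activity: 0.27 × 0.11 = 0.0297.
The CYP2E1 pathway (25% of clearance) rises to 2.1× activity: 0.25 × 2.1 = 0.525.
The CYP1A2 pathway (37% of clearance) increases to 6.1× activity: 0.37 × 6.1 = 2.257.
The remaining 11% of clearance is unaffected.
New clearance relative to baseline: 0.0297 + 0.525 + 2.257 + 0.11 = 2.9217.
Dividing the baseline by the relative clearance: 43.3 / 2.9217 = 14.8 ng/mL.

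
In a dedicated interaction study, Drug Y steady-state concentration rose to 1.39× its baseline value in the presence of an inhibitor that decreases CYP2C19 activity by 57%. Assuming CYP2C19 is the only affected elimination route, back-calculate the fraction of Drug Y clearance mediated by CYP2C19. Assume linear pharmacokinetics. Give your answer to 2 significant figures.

Write x for the fraction cleared via CYP2C19. The observed steady-state concentration change means clearance fell to 1/1.39 = 0.7194 of baseline.
Only the CYP2C19 route changed, so 0.7194 = x·0.43 + (1 − x), giving x = 0.49.

0.49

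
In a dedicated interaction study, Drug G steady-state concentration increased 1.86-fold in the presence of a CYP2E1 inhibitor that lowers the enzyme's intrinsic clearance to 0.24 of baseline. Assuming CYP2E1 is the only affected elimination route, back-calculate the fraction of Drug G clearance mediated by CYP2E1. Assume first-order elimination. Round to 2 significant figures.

0.61

Let fm be the CYP2E1 fraction. New clearance relative to baseline = fm × 0.24 + (1 − fm).
Steady-state concentration ratio = 1 / (new CL fraction), so new CL fraction = 1 / 1.86 = 0.5376.
fm × 0.24 + 1 − fm = 0.5376  ⇒  fm × (0.24 − 1) = −0.4624  ⇒  fm = 0.61.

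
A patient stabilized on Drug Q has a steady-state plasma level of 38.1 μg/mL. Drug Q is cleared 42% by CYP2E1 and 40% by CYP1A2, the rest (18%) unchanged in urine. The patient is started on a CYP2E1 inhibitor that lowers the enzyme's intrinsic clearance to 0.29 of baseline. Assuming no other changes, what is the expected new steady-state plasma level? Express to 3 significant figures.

The CYP2E1 pathway (42% of clearance) falls to 0.29× activity: 0.42 × 0.29 = 0.1218.
CYP1A2 (40%) and the residual 18% are unaffected.
New clearance relative to baseline: 0.1218 + 0.4 + 0.18 = 0.7018.
With dosing unchanged, steady-state plasma level scales as 1/CL: 38.1 / 0.7018 = 54.3 μg/mL.

54.3 μg/mL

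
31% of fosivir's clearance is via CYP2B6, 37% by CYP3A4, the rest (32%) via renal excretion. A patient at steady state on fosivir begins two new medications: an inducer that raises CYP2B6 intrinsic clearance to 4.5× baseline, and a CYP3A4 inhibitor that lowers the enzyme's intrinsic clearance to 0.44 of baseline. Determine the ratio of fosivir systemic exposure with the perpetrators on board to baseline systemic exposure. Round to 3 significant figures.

0.533

CYP2B6: 0.31 × 4.5 = 1.395
CYP3A4: 0.37 × 0.44 = 0.1628
Other: 0.32 (unchanged)
Relative clearance = 1.395 + 0.1628 + 0.32 = 1.8778.
Net systemic exposure ratio = 1 / 1.8778 = 0.533.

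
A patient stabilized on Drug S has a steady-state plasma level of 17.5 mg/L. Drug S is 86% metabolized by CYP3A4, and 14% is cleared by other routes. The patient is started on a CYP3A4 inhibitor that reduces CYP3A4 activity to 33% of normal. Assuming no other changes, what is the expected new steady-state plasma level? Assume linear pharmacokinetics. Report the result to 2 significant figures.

The CYP3A4 pathway (86% of clearance) drops to 0.33× activity: 0.86 × 0.33 = 0.2838.
Non-CYP routes (14%) are unchanged.
CL_new/CL_old = 0.2838 + 0.14 = 0.4238.
With dosing unchanged, steady-state plasma level scales as 1/CL: 17.5 / 0.4238 = 41 mg/L.

41 mg/L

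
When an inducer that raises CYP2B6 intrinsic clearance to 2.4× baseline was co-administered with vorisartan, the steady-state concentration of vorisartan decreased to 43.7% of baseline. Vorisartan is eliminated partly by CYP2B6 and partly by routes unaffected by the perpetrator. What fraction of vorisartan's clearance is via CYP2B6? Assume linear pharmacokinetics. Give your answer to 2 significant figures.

0.92

Let x = fm,CYP2B6. Because steady-state concentration ∝ 1/CL, relative clearance rose to 1/0.437 = 2.288.
Only the CYP2B6 route changed, so 2.288 = x·2.4 + (1 − x), giving x = 0.92.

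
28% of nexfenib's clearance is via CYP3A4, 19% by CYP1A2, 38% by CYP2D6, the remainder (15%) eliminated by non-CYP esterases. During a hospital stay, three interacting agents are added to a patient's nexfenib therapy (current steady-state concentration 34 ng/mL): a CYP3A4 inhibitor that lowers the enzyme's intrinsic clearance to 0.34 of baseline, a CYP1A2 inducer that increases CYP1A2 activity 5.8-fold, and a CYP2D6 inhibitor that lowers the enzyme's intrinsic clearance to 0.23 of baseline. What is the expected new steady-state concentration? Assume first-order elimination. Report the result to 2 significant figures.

24 ng/mL

The CYP3A4 pathway (28% of clearance) is reduced to 0.34× activity: 0.28 × 0.34 = 0.0952.
The CYP1A2 pathway (19% of clearance) is boosted to 5.8× activity: 0.19 × 5.8 = 1.102.
The CYP2D6 pathway (38% of clearance) falls to 0.23× activity: 0.38 × 0.23 = 0.0874.
Non-CYP routes (15%) are unchanged.
New clearance relative to baseline: 0.0952 + 1.102 + 0.0874 + 0.15 = 1.4346.
New steady-state concentration = 34 / 1.4346 = 24 ng/mL (concentration scales inversely with clearance).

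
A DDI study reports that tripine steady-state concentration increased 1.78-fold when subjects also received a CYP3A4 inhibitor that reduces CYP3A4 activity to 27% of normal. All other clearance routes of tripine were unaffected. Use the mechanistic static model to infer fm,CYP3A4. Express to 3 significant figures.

Let fm be the CYP3A4 fraction. New clearance relative to baseline = fm × 0.27 + (1 − fm).
Steady-state concentration ratio = 1 / (new CL fraction), so new CL fraction = 1 / 1.78 = 0.5618.
fm × 0.27 + 1 − fm = 0.5618  ⇒  fm × (0.27 − 1) = −0.4382  ⇒  fm = 0.600.

0.600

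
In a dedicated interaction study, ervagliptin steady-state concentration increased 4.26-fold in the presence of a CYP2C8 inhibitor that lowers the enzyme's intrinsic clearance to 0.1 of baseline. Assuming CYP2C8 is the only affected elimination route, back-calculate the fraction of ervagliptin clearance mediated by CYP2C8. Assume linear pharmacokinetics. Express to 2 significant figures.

0.85

Write x for the fraction cleared via CYP2C8. The observed steady-state concentration change means clearance fell to 1/4.26 = 0.2347 of baseline.
Only the CYP2C8 route changed, so 0.2347 = x·0.1 + (1 − x), giving x = 0.85.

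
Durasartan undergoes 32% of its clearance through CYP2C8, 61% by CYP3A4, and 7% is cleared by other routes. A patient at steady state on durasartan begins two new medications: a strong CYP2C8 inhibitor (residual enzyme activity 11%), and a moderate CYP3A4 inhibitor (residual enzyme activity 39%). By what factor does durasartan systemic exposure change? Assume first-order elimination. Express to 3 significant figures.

2.91

The CYP2C8 pathway (32% of clearance) drops to 0.11× activity: 0.32 × 0.11 = 0.0352.
The CYP3A4 pathway (61% of clearance) falls to 0.39× activity: 0.61 × 0.39 = 0.2379.
The remaining 7% of clearance is unaffected.
Relative clearance = 0.0352 + 0.2379 + 0.07 = 0.3431.
Net systemic exposure ratio = 1 / 0.3431 = 2.91.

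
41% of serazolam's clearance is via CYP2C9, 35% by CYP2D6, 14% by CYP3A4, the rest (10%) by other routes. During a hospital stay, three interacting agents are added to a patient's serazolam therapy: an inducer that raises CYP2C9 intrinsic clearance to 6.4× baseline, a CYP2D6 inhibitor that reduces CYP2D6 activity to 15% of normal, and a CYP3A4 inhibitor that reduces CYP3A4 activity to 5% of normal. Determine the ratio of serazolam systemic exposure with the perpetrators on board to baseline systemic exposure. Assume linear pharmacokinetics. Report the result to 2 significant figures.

CYP2C9: 0.41 × 6.4 = 2.624
CYP2D6: 0.35 × 0.15 = 0.0525
CYP3A4: 0.14 × 0.05 = 0.007
Other: 0.1 (unchanged)
New clearance relative to baseline: 2.624 + 0.0525 + 0.007 + 0.1 = 2.7835.
Because systemic exposure varies inversely with clearance, the combined effect is 1 / 2.7835 = 0.36.

0.36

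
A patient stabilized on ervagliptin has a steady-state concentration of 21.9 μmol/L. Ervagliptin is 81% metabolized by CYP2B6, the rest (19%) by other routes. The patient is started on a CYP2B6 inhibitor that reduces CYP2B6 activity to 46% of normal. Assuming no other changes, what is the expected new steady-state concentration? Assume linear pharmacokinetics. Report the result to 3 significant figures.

38.9 μmol/L

CYP2B6: 0.81 × 0.46 = 0.3726
Other: 0.19 (unchanged)
Relative clearance = 0.3726 + 0.19 = 0.5626.
With dosing unchanged, steady-state concentration scales as 1/CL: 21.9 / 0.5626 = 38.9 μmol/L.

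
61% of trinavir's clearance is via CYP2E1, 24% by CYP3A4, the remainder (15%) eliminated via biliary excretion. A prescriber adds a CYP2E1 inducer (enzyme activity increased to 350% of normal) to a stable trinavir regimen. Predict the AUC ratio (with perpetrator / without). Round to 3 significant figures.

The CYP2E1 pathway (61% of clearance) is boosted to 3.5× activity: 0.61 × 3.5 = 2.135.
CYP3A4 (24%) and the residual 15% are unaffected.
CL_new/CL_old = 2.135 + 0.24 + 0.15 = 2.525.
Since AUC ∝ 1/CL, the ratio is 1 / 2.525 = 0.396.

0.396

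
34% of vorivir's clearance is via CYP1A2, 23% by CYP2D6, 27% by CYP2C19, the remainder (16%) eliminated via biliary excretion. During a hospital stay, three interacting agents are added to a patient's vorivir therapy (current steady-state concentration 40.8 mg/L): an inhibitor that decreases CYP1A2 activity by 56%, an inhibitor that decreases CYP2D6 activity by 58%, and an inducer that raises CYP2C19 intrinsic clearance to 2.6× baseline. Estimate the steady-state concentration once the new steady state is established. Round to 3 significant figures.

36.8 mg/L

CYP1A2: 0.34 × 0.44 = 0.1496
CYP2D6: 0.23 × 0.42 = 0.0966
CYP2C19: 0.27 × 2.6 = 0.702
Other: 0.16 (unchanged)
Relative clearance = 0.1496 + 0.0966 + 0.702 + 0.16 = 1.1082.
Dividing the baseline by the relative clearance: 40.8 / 1.1082 = 36.8 mg/L.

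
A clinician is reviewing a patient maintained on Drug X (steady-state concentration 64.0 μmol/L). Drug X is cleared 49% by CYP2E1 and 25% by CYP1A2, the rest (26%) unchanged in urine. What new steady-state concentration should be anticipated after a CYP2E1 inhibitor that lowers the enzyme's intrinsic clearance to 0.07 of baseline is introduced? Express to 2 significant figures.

The CYP2E1 pathway (49% of clearance) falls to 0.07× activity: 0.49 × 0.07 = 0.0343.
CYP1A2 (25%) and the residual 26% are unaffected.
Relative clearance = 0.0343 + 0.25 + 0.26 = 0.5443.
With dosing unchanged, steady-state concentration scales as 1/CL: 64.0 / 0.5443 = 1.2 × 10² μmol/L.

1.2 × 10² μmol/L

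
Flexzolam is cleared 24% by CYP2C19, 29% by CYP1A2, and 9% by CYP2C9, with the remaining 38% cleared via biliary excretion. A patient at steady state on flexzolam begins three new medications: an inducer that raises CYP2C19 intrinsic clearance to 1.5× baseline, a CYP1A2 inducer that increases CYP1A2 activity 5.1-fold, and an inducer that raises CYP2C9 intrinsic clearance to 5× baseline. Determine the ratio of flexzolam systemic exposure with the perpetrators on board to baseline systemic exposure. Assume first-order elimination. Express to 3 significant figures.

CYP2C19: 0.24 × 1.5 = 0.36
CYP1A2: 0.29 × 5.1 = 1.479
CYP2C9: 0.09 × 5 = 0.45
Other: 0.38 (unchanged)
New clearance relative to baseline: 0.36 + 1.479 + 0.45 + 0.38 = 2.669.
Systemic exposure ∝ 1/CL: fold-change = 1 / 2.669 = 0.375.

0.375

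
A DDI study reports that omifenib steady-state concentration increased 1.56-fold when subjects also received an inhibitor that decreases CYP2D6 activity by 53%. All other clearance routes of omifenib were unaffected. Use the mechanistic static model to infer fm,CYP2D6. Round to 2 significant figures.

0.68

Call the CYP2D6 fraction fm. After the interaction, CL_new/CL_old = fm × 0.47 + (1 − fm).
Steady-state concentration ratio = 1 / (new CL fraction), so new CL fraction = 1 / 1.56 = 0.641.
fm × 0.47 + 1 − fm = 0.641  ⇒  fm × (0.47 − 1) = −0.359  ⇒  fm = 0.68.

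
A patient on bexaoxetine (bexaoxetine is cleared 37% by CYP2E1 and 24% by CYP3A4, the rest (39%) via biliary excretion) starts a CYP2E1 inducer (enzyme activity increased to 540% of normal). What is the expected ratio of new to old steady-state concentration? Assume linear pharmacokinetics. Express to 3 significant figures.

0.381

The CYP2E1 pathway (37% of clearance) rises to 5.4× activity: 0.37 × 5.4 = 1.998.
CYP3A4 (24%) and the residual 39% are unaffected.
New clearance relative to baseline: 1.998 + 0.24 + 0.39 = 2.628.
Since steady-state concentration ∝ 1/CL, the ratio is 1 / 2.628 = 0.381.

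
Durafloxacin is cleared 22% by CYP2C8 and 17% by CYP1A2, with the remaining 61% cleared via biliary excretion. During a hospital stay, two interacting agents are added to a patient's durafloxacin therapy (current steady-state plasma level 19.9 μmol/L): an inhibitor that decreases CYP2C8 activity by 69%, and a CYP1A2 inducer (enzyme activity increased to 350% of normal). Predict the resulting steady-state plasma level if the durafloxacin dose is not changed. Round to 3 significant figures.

The CYP2C8 pathway (22% of clearance) falls to 0.31× activity: 0.22 × 0.31 = 0.0682.
The CYP1A2 pathway (17% of clearance) is boosted to 3.5× activity: 0.17 × 3.5 = 0.595.
Non-CYP routes (61%) are unchanged.
CL_new/CL_old = 0.0682 + 0.595 + 0.61 = 1.2732.
Steady-state plasma level ∝ 1/CL: new value = 19.9 / 1.2732 = 15.6 μmol/L.

15.6 μmol/L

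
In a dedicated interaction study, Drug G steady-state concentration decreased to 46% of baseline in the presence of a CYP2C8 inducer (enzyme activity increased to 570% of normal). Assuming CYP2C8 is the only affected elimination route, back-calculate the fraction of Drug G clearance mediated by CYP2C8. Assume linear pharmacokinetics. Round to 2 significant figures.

0.25

Let fm be the CYP2C8 fraction. New clearance relative to baseline = fm × 5.7 + (1 − fm).
Steady-state concentration ratio = 1 / (new CL fraction), so new CL fraction = 1 / 0.460 = 2.174.
fm × 5.7 + 1 − fm = 2.174  ⇒  fm × (5.7 − 1) = 1.174  ⇒  fm = 0.25.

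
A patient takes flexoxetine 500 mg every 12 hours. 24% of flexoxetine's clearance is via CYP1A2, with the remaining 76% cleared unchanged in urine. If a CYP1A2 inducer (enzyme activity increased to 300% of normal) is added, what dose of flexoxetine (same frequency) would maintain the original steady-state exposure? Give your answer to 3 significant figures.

CYP1A2: 0.24 × 3 = 0.72
Other: 0.76 (unchanged)
New clearance relative to baseline: 0.72 + 0.76 = 1.48.
Exposure is unchanged when dose changes in proportion to clearance. New dose = 500 mg × 1.48 = 740 mg.

740 mg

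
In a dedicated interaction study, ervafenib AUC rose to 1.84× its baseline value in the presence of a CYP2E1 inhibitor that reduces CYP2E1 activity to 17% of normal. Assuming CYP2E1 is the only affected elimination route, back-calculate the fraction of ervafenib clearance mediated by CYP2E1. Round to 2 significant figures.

CL'/CL = 1 / 1.84 = 0.5435
0.17·fm + (1 − fm) = 0.5435
fm = (0.5435 − 1) / (0.17 − 1) = 0.55

0.55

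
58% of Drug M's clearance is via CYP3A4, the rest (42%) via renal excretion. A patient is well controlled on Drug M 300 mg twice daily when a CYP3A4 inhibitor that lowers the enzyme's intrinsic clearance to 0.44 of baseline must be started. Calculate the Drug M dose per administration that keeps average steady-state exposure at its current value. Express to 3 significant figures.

CYP3A4: 0.58 × 0.44 = 0.2552
Other: 0.42 (unchanged)
Relative clearance = 0.2552 + 0.42 = 0.6752.
Css,avg = (dose rate)/CL, so holding Css fixed requires dose ∝ CL: 300 × 0.6752 = 203 mg.

203 mg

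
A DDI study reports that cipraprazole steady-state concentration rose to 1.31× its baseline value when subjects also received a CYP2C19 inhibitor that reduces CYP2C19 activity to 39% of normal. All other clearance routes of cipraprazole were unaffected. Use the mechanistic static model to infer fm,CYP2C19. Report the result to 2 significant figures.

0.39

CL'/CL = 1 / 1.31 = 0.7634
0.39·fm + (1 − fm) = 0.7634
fm = (0.7634 − 1) / (0.39 − 1) = 0.39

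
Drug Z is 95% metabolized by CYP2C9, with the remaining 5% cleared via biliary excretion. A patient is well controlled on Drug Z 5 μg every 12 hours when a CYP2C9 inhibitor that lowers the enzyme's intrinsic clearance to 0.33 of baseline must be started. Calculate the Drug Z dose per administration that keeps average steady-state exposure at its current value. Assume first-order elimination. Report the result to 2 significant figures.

The CYP2C9 pathway (95% of clearance) falls to 0.33× activity: 0.95 × 0.33 = 0.3135.
The remaining 5% of clearance is unaffected.
New clearance relative to baseline: 0.3135 + 0.05 = 0.3635.
Css,avg = (dose rate)/CL, so holding Css fixed requires dose ∝ CL: 5 × 0.3635 = 1.8 μg.

1.8 μg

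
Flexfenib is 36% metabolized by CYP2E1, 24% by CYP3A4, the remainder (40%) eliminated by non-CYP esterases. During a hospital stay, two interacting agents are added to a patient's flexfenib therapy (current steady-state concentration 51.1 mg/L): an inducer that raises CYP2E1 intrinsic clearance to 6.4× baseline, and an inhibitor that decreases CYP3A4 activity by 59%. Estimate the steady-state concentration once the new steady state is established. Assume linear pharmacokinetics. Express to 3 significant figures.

18.2 mg/L

CYP2E1: 0.36 × 6.4 = 2.304
CYP3A4: 0.24 × 0.41 = 0.0984
Other: 0.4 (unchanged)
New clearance relative to baseline: 2.304 + 0.0984 + 0.4 = 2.8024.
Steady-state concentration ∝ 1/CL: new value = 51.1 / 2.8024 = 18.2 mg/L.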